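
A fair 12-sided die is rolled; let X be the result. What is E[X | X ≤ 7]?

4

Given X ≤ 7, X is equally likely to be any of {1, 2, 3, 4, 5, 6, 7}.
E[X | X ≤ 7] = (1 + 2 + 3 + 4 + 5 + 6 + 7) / 7 = 4.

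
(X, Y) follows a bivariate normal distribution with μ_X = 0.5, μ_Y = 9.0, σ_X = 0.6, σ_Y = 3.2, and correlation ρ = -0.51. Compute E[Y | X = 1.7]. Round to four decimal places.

5.7360

For a bivariate normal, E[Y | X=x] = μ_Y + ρ·(σ_Y/σ_X)·(x − μ_X).
E[Y | X=1.7] = 9.0 + (-0.51)·(3.2/0.6)·(1.7 − (0.5)) = 9.0 + (-2.72)·(1.2) = 5.7360.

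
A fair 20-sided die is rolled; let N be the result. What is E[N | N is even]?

11

Given N is even, N is equally likely to be any of {2, 4, 6, 8, 10, 12, 14, 16, 18, 20}.
E[N | N is even] = (2 + 4 + 6 + 8 + 10 + 12 + 14 + 16 + 18 + 20) / 10 = 11.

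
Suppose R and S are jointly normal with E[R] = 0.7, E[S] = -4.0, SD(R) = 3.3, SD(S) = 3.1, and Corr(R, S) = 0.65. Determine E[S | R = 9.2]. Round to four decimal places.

For a bivariate normal, E[S | R=x] = μ_S + ρ·(σ_S/σ_R)·(x − μ_R).
E[S | R=9.2] = -4.0 + (0.65)·(3.1/3.3)·(9.2 − (0.7)) = -4.0 + (0.61061)·(8.5) = 1.1902.

1.1902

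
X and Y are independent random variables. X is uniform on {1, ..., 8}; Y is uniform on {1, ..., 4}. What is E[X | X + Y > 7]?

46/7

P(X + Y > 7) = 7/16.
Summing X·P(x,y) over outcomes with X + Y > 7 gives 23/8.
E[X | X + Y > 7] = (23/8) / (7/16) = 46/7.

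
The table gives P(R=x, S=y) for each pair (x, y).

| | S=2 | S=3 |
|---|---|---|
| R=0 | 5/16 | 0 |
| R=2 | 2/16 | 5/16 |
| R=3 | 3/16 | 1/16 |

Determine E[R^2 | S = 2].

P(S = 2) = 5/8.
Σ R^2·P over the event = 0·(5/16) + 4·(2/16) + 9·(3/16) = 35/16.
E[R^2 | S = 2] = (35/16) / (5/8) = 7/2.

7/2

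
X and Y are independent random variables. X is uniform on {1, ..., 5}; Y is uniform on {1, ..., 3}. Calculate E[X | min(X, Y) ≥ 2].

P(min(X, Y) ≥ 2) = 8/15.
Summing X·P(x,y) over outcomes with min(X, Y) ≥ 2 gives 28/15.
E[X | min(X, Y) ≥ 2] = (28/15) / (8/15) = 7/2.

7/2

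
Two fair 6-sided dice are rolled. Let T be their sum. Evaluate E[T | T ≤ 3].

8/3

P(T ≤ 3) = 1/12.
Σ over the event: 2·1/36 + 3·1/18 = 2/9.
E[T | T ≤ 3] = (2/9) / (1/12) = 8/3.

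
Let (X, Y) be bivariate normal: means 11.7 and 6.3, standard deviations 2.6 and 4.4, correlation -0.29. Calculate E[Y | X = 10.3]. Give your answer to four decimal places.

6.9871

The regression of Y on X has slope ρ·σ_Y/σ_X and passes through (μ_X, μ_Y).
E[Y | X=10.3] = 6.3 + (-0.29)·(4.4/2.6)·(10.3 − (11.7)) = 6.3 + (-0.49077)·(-1.4) = 6.9871.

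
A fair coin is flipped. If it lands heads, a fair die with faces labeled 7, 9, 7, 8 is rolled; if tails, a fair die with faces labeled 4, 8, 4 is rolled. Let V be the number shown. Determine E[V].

E[V | heads] = (7+9+7+8)/4 = 31/4.
E[V | tails] = (4+8+4)/3 = 16/3.
E[V] = (1/2)·(31/4) + (1/2)·(16/3) = 157/24.

157/24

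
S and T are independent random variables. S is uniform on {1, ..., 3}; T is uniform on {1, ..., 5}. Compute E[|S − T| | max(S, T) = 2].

2/3

Outcomes with max(S, T) = 2: (1,2), (2,1), (2,2), each with probability 1/15.
E[|S − T| | max(S, T) = 2] = (1 + 1 + 0) / 3 = 2/3.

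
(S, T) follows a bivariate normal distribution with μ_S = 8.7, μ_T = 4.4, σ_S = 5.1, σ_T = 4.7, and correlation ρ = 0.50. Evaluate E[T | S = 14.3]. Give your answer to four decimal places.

E[T | S=x] = μ_T + ρ(σ_T/σ_S)(x − μ_S) for jointly normal variables.
E[T | S=14.3] = 4.4 + (0.50)·(4.7/5.1)·(14.3 − (8.7)) = 4.4 + (0.46078)·(5.6) = 6.9804.

6.9804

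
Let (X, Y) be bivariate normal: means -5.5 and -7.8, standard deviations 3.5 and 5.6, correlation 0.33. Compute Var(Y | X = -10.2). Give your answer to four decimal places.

For a bivariate normal, Var(Y | X=x) = σ_Y²(1 − ρ²).
Var(Y | X=-10.2) = (5.6)²·(1 − (0.33)²) = 31.36·0.8911 = 27.9449.

27.9449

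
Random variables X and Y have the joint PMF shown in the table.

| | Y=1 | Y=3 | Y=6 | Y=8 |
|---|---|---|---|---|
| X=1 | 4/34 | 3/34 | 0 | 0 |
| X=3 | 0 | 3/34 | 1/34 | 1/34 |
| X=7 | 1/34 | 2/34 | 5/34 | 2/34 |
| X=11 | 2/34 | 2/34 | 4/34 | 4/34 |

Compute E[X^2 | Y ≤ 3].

P(Y ≤ 3) = 1/2.
Σ X^2·P over the event = 1·(4/34) + 1·(3/34) + 9·(3/34) + 49·(1/34) + 49·(2/34) + 121·(2/34) + 121·(2/34) = 665/34.
E[X^2 | Y ≤ 3] = (665/34) / (1/2) = 665/17.

665/17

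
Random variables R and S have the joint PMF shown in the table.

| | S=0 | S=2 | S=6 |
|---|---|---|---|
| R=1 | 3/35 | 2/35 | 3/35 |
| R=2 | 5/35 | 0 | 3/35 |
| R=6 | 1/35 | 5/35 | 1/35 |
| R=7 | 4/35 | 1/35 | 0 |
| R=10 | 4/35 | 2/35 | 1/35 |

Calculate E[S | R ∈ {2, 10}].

28/15

P(R ∈ {2, 10}) = 3/7.
Summing S·P(R=x,S=y) over the conditioning event gives 4/5.
E[S | R ∈ {2, 10}] = (4/5) / (3/7) = 28/15.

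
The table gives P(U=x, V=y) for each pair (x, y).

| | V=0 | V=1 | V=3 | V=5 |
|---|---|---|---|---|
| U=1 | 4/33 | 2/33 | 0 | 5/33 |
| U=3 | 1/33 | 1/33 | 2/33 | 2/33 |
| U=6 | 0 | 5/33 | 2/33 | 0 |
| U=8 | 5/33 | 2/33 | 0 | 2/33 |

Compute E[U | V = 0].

47/10

P(V = 0) = 10/33.
Σ U·P over the event = 1·(4/33) + 3·(1/33) + 8·(5/33) = 47/33.
E[U | V = 0] = (47/33) / (10/33) = 47/10.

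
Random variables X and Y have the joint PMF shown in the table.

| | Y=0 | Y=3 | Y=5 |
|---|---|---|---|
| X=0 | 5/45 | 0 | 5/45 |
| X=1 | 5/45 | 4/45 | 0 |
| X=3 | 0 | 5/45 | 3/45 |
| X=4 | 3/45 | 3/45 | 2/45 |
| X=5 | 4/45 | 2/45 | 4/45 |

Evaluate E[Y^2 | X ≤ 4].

358/35

P(X ≤ 4) = 7/9.
Summing Y^2·P(X=x,Y=y) over the conditioning event gives 358/45.
E[Y^2 | X ≤ 4] = (358/45) / (7/9) = 358/35.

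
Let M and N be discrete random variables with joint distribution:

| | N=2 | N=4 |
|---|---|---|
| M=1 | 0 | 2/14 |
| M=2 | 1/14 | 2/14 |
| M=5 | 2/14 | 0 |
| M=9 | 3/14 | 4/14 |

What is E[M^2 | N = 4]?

167/4

P(N = 4) = 4/7.
Summing M^2·P(M=x,N=y) over the conditioning event gives 167/7.
E[M^2 | N = 4] = (167/7) / (4/7) = 167/4.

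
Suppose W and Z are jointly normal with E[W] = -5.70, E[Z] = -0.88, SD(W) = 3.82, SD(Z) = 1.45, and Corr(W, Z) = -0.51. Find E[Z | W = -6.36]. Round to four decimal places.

The regression of Z on W has slope ρ·σ_Z/σ_W and passes through (μ_W, μ_Z).
E[Z | W=-6.36] = -0.88 + (-0.51)·(1.45/3.82)·(-6.36 − (-5.70)) = -0.88 + (-0.19359)·(-0.66) = -0.7522.

-0.7522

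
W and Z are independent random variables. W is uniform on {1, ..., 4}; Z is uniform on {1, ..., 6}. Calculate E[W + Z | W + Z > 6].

8

Outcomes with W + Z > 6: (1,6), (2,5), (2,6), (3,4), (3,5), (3,6), (4,3), (4,4), (4,5), (4,6), each with probability 1/24.
E[W + Z | W + Z > 6] = (7 + 7 + 8 + 7 + 8 + 9 + 7 + 8 + 9 + 10) / 10 = 8.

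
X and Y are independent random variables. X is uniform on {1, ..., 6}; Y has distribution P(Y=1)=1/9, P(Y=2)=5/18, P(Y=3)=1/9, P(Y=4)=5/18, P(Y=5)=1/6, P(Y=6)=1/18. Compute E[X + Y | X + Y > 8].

49/5

P(X + Y > 8) = 25/108.
Summing (X+Y)·P(x,y) over outcomes with X + Y > 8 gives 245/108.
E[X + Y | X + Y > 8] = (245/108) / (25/108) = 49/5.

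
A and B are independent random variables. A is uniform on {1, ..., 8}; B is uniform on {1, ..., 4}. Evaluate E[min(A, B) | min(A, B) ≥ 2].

59/21

P(min(A, B) ≥ 2) = 21/32.
Summing min(A,B)·P(x,y) over outcomes with min(A, B) ≥ 2 gives 59/32.
E[min(A, B) | min(A, B) ≥ 2] = (59/32) / (21/32) = 59/21.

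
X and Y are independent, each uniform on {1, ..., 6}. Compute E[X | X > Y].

14/3

P(X > Y) = 5/12.
Summing X·P(x,y) over outcomes with X > Y gives 35/18.
E[X | X > Y] = (35/18) / (5/12) = 14/3.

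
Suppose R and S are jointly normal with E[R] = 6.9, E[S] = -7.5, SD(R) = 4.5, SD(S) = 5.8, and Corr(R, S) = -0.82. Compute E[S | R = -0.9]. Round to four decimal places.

0.7437

For a bivariate normal, E[S | R=x] = μ_S + ρ·(σ_S/σ_R)·(x − μ_R).
E[S | R=-0.9] = -7.5 + (-0.82)·(5.8/4.5)·(-0.9 − (6.9)) = -7.5 + (-1.05689)·(-7.8) = 0.7437.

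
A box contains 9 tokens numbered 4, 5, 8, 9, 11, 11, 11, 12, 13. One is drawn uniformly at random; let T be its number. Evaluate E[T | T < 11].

P(T < 11) = 4/9.
Σ over the event: 4·1/9 + 5·1/9 + 8·1/9 + 9·1/9 = 26/9.
E[T | T < 11] = (26/9) / (4/9) = 13/2.

13/2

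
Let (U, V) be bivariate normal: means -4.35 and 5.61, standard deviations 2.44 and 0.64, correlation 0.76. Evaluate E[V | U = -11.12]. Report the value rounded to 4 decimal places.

4.2604

E[V | U=x] = μ_V + ρ(σ_V/σ_U)(x − μ_U) for jointly normal variables.
E[V | U=-11.12] = 5.61 + (0.76)·(0.64/2.44)·(-11.12 − (-4.35)) = 5.61 + (0.199344)·(-6.77) = 4.2604.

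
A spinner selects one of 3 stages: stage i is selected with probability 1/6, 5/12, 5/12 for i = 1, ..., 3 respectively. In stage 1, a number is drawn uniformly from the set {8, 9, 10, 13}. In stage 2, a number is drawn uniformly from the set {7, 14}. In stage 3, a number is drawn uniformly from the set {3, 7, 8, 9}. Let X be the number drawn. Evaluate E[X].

E[X | stage 1] = (8+9+10+13)/4 = 10.
E[X | stage 2] = (7+14)/2 = 21/2.
E[X | stage 3] = (3+7+8+9)/4 = 27/4.
By the law of total expectation,
E[X] = (1/6)·(10) + (5/12)·(21/2) + (5/12)·(27/4) = 425/48.

425/48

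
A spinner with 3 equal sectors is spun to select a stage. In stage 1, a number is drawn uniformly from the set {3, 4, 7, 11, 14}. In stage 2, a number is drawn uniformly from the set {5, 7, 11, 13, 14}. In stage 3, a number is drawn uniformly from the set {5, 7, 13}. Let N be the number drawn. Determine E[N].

392/45

E[N | stage 1] = (3+4+7+11+14)/5 = 39/5.
E[N | stage 2] = (5+7+11+13+14)/5 = 10.
E[N | stage 3] = (5+7+13)/3 = 25/3.
E[N] = (1/3)·(39/5) + (1/3)·(10) + (1/3)·(25/3) = 392/45.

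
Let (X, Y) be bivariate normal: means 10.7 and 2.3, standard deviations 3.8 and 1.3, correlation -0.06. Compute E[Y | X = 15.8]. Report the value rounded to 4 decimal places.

2.1953

E[Y | X=x] = μ_Y + ρ(σ_Y/σ_X)(x − μ_X) for jointly normal variables.
E[Y | X=15.8] = 2.3 + (-0.06)·(1.3/3.8)·(15.8 − (10.7)) = 2.3 + (-0.020526)·(5.1) = 2.1953.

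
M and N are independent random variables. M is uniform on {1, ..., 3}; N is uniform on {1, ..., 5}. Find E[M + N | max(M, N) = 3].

24/5

Outcomes with max(M, N) = 3: (1,3), (2,3), (3,1), (3,2), (3,3), each with probability 1/15.
E[M + N | max(M, N) = 3] = (4 + 5 + 4 + 5 + 6) / 5 = 24/5.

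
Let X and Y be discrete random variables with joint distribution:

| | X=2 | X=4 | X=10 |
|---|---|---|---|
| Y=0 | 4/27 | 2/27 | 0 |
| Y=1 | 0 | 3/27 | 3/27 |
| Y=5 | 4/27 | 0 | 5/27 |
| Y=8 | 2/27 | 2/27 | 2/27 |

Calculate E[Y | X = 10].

P(X = 10) = 10/27.
Σ Y·P over the event = 1·(3/27) + 5·(5/27) + 8·(2/27) = 44/27.
E[Y | X = 10] = (44/27) / (10/27) = 22/5.

22/5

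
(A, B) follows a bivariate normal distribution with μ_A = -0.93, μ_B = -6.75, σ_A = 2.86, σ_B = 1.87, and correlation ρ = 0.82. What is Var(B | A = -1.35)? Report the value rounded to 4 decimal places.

Var(B | A=x) = (1 − ρ²)·σ_B².
Var(B | A=-1.35) = (1.87)²·(1 − (0.82)²) = 3.4969·0.3276 = 1.1456.

1.1456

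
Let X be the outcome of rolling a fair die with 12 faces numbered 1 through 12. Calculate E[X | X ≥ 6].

9

Given X ≥ 6, X is equally likely to be any of {6, 7, 8, 9, 10, 11, 12}.
E[X | X ≥ 6] = (6 + 7 + 8 + 9 + 10 + 11 + 12) / 7 = 9.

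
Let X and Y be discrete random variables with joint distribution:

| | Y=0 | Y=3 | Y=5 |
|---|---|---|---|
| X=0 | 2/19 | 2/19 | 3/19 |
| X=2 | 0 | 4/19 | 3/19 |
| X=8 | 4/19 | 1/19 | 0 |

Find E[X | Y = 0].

16/3

P(Y = 0) = 6/19.
Σ X·P over the event = 0·(2/19) + 8·(4/19) = 32/19.
E[X | Y = 0] = (32/19) / (6/19) = 16/3.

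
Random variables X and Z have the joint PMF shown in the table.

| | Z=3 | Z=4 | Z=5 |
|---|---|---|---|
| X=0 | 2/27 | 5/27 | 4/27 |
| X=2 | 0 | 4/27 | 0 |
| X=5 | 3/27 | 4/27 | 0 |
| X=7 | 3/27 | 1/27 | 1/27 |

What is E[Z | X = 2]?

4

P(X = 2) = 4/27.
Σ Z·P over the event = 4·(4/27) = 16/27.
E[Z | X = 2] = (16/27) / (4/27) = 4.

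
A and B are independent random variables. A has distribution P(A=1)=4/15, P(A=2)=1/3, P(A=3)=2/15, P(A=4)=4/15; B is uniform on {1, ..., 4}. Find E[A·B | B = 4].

48/5

P(B = 4) = 1/4.
Summing AB·P(x,y) over outcomes with B = 4 gives 12/5.
E[A·B | B = 4] = (12/5) / (1/4) = 48/5.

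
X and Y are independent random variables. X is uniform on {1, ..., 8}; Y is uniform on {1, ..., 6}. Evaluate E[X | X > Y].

160/27

P(X > Y) = 9/16.
Summing X·P(x,y) over outcomes with X > Y gives 10/3.
E[X | X > Y] = (10/3) / (9/16) = 160/27.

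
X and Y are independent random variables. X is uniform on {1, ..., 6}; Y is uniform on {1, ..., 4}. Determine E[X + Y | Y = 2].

11/2

P(Y = 2) = 1/4.
Summing (X+Y)·P(x,y) over outcomes with Y = 2 gives 11/8.
E[X + Y | Y = 2] = (11/8) / (1/4) = 11/2.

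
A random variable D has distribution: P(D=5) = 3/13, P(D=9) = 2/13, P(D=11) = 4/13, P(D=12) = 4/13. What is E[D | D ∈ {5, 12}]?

P(D ∈ {5, 12}) = 7/13.
Σ over the event: 5·3/13 + 12·4/13 = 63/13.
E[D | D ∈ {5, 12}] = (63/13) / (7/13) = 9.

9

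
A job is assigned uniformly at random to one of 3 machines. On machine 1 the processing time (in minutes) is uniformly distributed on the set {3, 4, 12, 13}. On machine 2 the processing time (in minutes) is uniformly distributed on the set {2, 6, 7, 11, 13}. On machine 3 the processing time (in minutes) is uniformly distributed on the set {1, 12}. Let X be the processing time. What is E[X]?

E[X | machine 1] = (3+4+12+13)/4 = 8.
E[X | machine 2] = (2+6+7+11+13)/5 = 39/5.
E[X | machine 3] = (1+12)/2 = 13/2.
By the law of total expectation,
E[X] = (1/3)·(8) + (1/3)·(39/5) + (1/3)·(13/2) = 223/30.

223/30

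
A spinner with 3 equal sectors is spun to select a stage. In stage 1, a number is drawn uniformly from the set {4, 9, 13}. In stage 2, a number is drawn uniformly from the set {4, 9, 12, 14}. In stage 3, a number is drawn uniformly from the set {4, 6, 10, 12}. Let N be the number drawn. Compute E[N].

317/36

E[N | stage 1] = (4+9+13)/3 = 26/3.
E[N | stage 2] = (4+9+12+14)/4 = 39/4.
E[N | stage 3] = (4+6+10+12)/4 = 8.
By the law of total expectation,
E[N] = (1/3)·(26/3) + (1/3)·(39/4) + (1/3)·(8) = 317/36.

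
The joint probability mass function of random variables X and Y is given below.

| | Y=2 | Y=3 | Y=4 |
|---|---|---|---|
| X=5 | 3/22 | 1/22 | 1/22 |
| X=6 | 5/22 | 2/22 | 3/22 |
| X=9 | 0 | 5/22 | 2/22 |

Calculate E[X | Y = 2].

P(Y = 2) = 4/11.
Σ X·P over the event = 5·(3/22) + 6·(5/22) = 45/22.
E[X | Y = 2] = (45/22) / (4/11) = 45/8.

45/8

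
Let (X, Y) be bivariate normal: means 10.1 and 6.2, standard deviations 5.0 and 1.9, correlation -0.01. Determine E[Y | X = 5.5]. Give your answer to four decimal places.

6.2175

E[Y | X=x] = μ_Y + ρ(σ_Y/σ_X)(x − μ_X) for jointly normal variables.
E[Y | X=5.5] = 6.2 + (-0.01)·(1.9/5.0)·(5.5 − (10.1)) = 6.2 + (-0.0038)·(-4.6) = 6.2175.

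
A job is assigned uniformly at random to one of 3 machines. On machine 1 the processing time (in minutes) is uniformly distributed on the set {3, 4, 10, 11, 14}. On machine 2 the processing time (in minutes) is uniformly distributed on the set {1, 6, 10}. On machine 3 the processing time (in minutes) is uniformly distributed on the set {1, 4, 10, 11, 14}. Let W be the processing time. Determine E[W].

E[W | machine 1] = (3+4+10+11+14)/5 = 42/5.
E[W | machine 2] = (1+6+10)/3 = 17/3.
E[W | machine 3] = (1+4+10+11+14)/5 = 8.
E[W] = (1/3)·(42/5) + (1/3)·(17/3) + (1/3)·(8) = 331/45.

331/45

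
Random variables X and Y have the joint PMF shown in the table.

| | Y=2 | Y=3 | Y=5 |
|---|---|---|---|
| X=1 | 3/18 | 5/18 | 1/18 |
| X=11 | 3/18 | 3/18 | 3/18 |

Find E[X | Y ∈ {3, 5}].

P(Y ∈ {3, 5}) = 2/3.
Σ X·P over the event = 1·(5/18) + 1·(1/18) + 11·(3/18) + 11·(3/18) = 4.
E[X | Y ∈ {3, 5}] = (4) / (2/3) = 6.

6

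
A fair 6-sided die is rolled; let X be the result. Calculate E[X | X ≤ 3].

Given X ≤ 3, X is equally likely to be any of {1, 2, 3}.
E[X | X ≤ 3] = (1 + 2 + 3) / 3 = 2.

2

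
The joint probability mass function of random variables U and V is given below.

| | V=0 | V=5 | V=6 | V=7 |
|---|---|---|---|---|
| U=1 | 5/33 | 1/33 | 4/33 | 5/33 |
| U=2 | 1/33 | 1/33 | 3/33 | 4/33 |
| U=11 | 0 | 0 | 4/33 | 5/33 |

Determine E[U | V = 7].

34/7

P(V = 7) = 14/33.
Σ U·P over the event = 1·(5/33) + 2·(4/33) + 11·(5/33) = 68/33.
E[U | V = 7] = (68/33) / (14/33) = 34/7.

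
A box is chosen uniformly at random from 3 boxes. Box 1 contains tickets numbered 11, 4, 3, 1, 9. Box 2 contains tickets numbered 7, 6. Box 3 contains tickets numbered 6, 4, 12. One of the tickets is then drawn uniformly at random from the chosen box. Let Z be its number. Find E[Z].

583/90

E[Z | box 1] = (11+4+3+1+9)/5 = 28/5.
E[Z | box 2] = (7+6)/2 = 13/2.
E[Z | box 3] = (6+4+12)/3 = 22/3.
By the law of total expectation,
E[Z] = (1/3)·(28/5) + (1/3)·(13/2) + (1/3)·(22/3) = 583/90.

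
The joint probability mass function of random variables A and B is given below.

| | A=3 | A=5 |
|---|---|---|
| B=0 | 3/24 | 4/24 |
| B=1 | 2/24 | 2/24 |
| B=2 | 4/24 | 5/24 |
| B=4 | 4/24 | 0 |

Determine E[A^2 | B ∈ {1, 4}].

13

P(B ∈ {1, 4}) = 1/3.
Summing A^2·P(A=x,B=y) over the conditioning event gives 13/3.
E[A^2 | B ∈ {1, 4}] = (13/3) / (1/3) = 13.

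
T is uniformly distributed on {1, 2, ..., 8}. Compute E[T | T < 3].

Given T < 3, T is equally likely to be any of {1, 2}.
E[T | T < 3] = (1 + 2) / 2 = 3/2.

3/2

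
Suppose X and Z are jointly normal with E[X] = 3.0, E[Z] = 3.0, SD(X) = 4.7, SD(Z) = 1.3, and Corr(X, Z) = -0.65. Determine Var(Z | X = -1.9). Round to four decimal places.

0.9760

The conditional variance in a bivariate normal is σ_Z²(1 − ρ²), independent of x.
Var(Z | X=-1.9) = (1.3)²·(1 − (-0.65)²) = 1.69·0.5775 = 0.9760.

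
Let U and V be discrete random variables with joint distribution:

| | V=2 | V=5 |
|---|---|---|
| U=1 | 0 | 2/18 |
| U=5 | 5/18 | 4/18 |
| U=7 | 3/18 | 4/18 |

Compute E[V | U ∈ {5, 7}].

7/2

P(U ∈ {5, 7}) = 8/9.
Σ V·P over the event = 2·(5/18) + 5·(4/18) + 2·(3/18) + 5·(4/18) = 28/9.
E[V | U ∈ {5, 7}] = (28/9) / (8/9) = 7/2.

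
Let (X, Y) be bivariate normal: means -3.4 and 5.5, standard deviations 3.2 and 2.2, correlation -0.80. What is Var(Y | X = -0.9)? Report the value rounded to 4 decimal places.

1.7424

For a bivariate normal, Var(Y | X=x) = σ_Y²(1 − ρ²).
Var(Y | X=-0.9) = (2.2)²·(1 − (-0.80)²) = 4.84·0.36 = 1.7424.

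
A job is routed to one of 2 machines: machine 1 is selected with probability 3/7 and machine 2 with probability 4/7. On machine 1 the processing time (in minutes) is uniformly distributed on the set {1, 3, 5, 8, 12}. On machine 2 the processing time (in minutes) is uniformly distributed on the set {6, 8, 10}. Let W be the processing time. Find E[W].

247/35

E[W | machine 1] = (1+3+5+8+12)/5 = 29/5.
E[W | machine 2] = (6+8+10)/3 = 8.
By the law of total expectation,
E[W] = (3/7)·(29/5) + (4/7)·(8) = 247/35.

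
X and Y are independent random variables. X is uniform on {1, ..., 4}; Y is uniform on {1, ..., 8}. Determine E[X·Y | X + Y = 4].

P(X + Y = 4) = 3/32.
Summing XY·P(x,y) over outcomes with X + Y = 4 gives 5/16.
E[X·Y | X + Y = 4] = (5/16) / (3/32) = 10/3.

10/3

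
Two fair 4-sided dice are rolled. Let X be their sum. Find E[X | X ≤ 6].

58/13

P(X ≤ 6) = 13/16.
Σ over the event: 2·1/16 + 3·1/8 + 4·3/16 + 5·1/4 + 6·3/16 = 29/8.
E[X | X ≤ 6] = (29/8) / (13/16) = 58/13.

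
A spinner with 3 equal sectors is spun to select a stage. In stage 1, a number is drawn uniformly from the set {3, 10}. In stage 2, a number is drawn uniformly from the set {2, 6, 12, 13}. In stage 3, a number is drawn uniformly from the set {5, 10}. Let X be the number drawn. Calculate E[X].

89/12

E[X | stage 1] = (3+10)/2 = 13/2.
E[X | stage 2] = (2+6+12+13)/4 = 33/4.
E[X | stage 3] = (5+10)/2 = 15/2.
By the law of total expectation,
E[X] = (1/3)·(13/2) + (1/3)·(33/4) + (1/3)·(15/2) = 89/12.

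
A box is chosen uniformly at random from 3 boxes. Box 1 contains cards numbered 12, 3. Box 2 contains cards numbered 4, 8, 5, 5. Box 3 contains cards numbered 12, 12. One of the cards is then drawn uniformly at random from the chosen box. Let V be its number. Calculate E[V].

25/3

E[V | box 1] = (12+3)/2 = 15/2.
E[V | box 2] = (4+8+5+5)/4 = 11/2.
E[V | box 3] = (12+12)/2 = 12.
E[V] = (1/3)·(15/2) + (1/3)·(11/2) + (1/3)·(12) = 25/3.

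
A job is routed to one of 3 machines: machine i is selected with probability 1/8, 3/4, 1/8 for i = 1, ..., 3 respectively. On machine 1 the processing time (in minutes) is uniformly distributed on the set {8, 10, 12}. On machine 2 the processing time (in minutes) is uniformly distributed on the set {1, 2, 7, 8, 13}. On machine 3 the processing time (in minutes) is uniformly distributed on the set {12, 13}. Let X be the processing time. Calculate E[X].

E[X | machine 1] = (8+10+12)/3 = 10.
E[X | machine 2] = (1+2+7+8+13)/5 = 31/5.
E[X | machine 3] = (12+13)/2 = 25/2.
E[X] = (1/8)·(10) + (3/4)·(31/5) + (1/8)·(25/2) = 597/80.

597/80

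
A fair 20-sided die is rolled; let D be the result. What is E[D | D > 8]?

Given D > 8, D is equally likely to be any of {9, 10, 11, 12, 13, 14, 15, 16, 17, 18, 19, 20}.
E[D | D > 8] = (9 + 10 + 11 + 12 + 13 + 14 + 15 + 16 + 17 + 18 + 19 + 20) / 12 = 29/2.

29/2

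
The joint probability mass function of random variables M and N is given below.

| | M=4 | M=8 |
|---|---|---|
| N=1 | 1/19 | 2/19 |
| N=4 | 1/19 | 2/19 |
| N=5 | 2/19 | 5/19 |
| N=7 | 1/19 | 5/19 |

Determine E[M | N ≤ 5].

88/13

P(N ≤ 5) = 13/19.
Σ M·P over the event = 4·(1/19) + 4·(1/19) + 4·(2/19) + 8·(2/19) + 8·(2/19) + 8·(5/19) = 88/19.
E[M | N ≤ 5] = (88/19) / (13/19) = 88/13.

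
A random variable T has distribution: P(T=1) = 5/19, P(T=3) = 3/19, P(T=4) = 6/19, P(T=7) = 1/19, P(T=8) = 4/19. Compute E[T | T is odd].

7/3

P(T is odd) = 9/19.
Σ over the event: 1·5/19 + 3·3/19 + 7·1/19 = 21/19.
E[T | T is odd] = (21/19) / (9/19) = 7/3.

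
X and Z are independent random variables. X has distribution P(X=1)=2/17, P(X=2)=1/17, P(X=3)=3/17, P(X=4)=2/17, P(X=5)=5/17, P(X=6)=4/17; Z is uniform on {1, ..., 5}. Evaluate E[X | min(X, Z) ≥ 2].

68/15

P(min(X, Z) ≥ 2) = 12/17.
Summing X·P(x,y) over outcomes with min(X, Z) ≥ 2 gives 16/5.
E[X | min(X, Z) ≥ 2] = (16/5) / (12/17) = 68/15.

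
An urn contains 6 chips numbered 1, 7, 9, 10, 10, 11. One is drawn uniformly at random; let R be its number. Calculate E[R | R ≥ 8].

P(R ≥ 8) = 2/3.
Σ over the event: 9·1/6 + 10·1/3 + 11·1/6 = 20/3.
E[R | R ≥ 8] = (20/3) / (2/3) = 10.

10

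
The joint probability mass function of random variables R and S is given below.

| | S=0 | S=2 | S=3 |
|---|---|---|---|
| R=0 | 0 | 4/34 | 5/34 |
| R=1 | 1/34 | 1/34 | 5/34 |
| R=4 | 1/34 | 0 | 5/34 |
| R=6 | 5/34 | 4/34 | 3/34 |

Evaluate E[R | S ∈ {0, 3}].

78/25

P(S ∈ {0, 3}) = 25/34.
Σ R·P over the event = 0·(5/34) + 1·(1/34) + 1·(5/34) + 4·(1/34) + 4·(5/34) + 6·(5/34) + 6·(3/34) = 39/17.
E[R | S ∈ {0, 3}] = (39/17) / (25/34) = 78/25.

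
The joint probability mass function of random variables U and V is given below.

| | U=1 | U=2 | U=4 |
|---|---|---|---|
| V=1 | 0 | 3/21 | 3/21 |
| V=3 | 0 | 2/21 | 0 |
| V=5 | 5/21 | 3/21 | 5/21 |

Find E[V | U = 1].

P(U = 1) = 5/21.
Σ V·P over the event = 5·(5/21) = 25/21.
E[V | U = 1] = (25/21) / (5/21) = 5.

5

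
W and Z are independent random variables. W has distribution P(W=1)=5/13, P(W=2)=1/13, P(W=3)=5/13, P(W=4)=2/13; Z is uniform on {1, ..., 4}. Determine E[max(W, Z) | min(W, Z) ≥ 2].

83/24

P(min(W, Z) ≥ 2) = 6/13.
Summing max(W,Z)·P(x,y) over outcomes with min(W, Z) ≥ 2 gives 83/52.
E[max(W, Z) | min(W, Z) ≥ 2] = (83/52) / (6/13) = 83/24.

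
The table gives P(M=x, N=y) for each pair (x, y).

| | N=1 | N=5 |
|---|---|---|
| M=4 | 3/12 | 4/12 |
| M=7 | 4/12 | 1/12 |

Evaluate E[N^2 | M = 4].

P(M = 4) = 7/12.
Summing N^2·P(M=x,N=y) over the conditioning event gives 103/12.
E[N^2 | M = 4] = (103/12) / (7/12) = 103/7.

103/7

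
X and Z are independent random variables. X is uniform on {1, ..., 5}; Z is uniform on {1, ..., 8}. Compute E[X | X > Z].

Outcomes with X > Z: (2,1), (3,1), (3,2), (4,1), (4,2), (4,3), (5,1), (5,2), (5,3), (5,4), each with probability 1/40.
E[X | X > Z] = (2 + 3 + 3 + 4 + 4 + 4 + 5 + 5 + 5 + 5) / 10 = 4.

4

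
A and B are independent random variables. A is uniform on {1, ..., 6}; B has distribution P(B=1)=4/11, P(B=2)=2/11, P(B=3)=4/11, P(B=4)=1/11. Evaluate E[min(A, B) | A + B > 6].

P(A + B > 6) = 4/11.
Summing min(A,B)·P(x,y) over outcomes with A + B > 6 gives 21/22.
E[min(A, B) | A + B > 6] = (21/22) / (4/11) = 21/8.

21/8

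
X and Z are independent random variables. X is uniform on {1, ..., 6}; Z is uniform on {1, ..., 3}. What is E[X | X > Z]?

53/12

P(X > Z) = 2/3.
Summing X·P(x,y) over outcomes with X > Z gives 53/18.
E[X | X > Z] = (53/18) / (2/3) = 53/12.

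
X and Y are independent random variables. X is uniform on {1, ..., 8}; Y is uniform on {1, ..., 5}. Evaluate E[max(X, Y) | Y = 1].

Outcomes with Y = 1: (1,1), (2,1), (3,1), (4,1), (5,1), (6,1), (7,1), (8,1), each with probability 1/40.
E[max(X, Y) | Y = 1] = (1 + 2 + 3 + 4 + 5 + 6 + 7 + 8) / 8 = 9/2.

9/2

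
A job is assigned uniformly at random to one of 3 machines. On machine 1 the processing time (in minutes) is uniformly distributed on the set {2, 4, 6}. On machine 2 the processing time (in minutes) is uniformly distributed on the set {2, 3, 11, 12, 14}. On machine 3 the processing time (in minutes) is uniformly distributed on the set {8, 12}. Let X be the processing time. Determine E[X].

E[X | machine 1] = (2+4+6)/3 = 4.
E[X | machine 2] = (2+3+11+12+14)/5 = 42/5.
E[X | machine 3] = (8+12)/2 = 10.
By the law of total expectation,
E[X] = (1/3)·(4) + (1/3)·(42/5) + (1/3)·(10) = 112/15.

112/15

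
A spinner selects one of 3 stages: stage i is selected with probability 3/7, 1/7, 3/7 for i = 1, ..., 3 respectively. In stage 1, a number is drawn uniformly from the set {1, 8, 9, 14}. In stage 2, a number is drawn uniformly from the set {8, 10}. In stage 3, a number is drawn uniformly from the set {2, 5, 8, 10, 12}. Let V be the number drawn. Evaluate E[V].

E[V | stage 1] = (1+8+9+14)/4 = 8.
E[V | stage 2] = (8+10)/2 = 9.
E[V | stage 3] = (2+5+8+10+12)/5 = 37/5.
E[V] = (3/7)·(8) + (1/7)·(9) + (3/7)·(37/5) = 276/35.

276/35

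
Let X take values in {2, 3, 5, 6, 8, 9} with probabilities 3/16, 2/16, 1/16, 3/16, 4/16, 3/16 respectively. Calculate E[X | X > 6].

59/7

P(X > 6) = 7/16.
Σ over the event: 8·1/4 + 9·3/16 = 59/16.
E[X | X > 6] = (59/16) / (7/16) = 59/7.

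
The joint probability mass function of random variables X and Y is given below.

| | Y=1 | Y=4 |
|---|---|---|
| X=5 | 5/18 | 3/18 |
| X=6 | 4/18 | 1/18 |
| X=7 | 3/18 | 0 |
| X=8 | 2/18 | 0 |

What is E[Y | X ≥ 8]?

1

P(X ≥ 8) = 1/9.
Summing Y·P(X=x,Y=y) over the conditioning event gives 1/9.
E[Y | X ≥ 8] = (1/9) / (1/9) = 1.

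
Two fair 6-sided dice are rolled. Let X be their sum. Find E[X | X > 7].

28/3

P(X > 7) = 5/12.
Σ over the event: 8·5/36 + 9·1/9 + 10·1/12 + 11·1/18 + 12·1/36 = 35/9.
E[X | X > 7] = (35/9) / (5/12) = 28/3.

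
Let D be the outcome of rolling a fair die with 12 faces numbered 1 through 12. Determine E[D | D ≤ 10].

11/2

Given D ≤ 10, D is equally likely to be any of {1, 2, 3, 4, 5, 6, 7, 8, 9, 10}.
E[D | D ≤ 10] = (1 + 2 + 3 + 4 + 5 + 6 + 7 + 8 + 9 + 10) / 10 = 11/2.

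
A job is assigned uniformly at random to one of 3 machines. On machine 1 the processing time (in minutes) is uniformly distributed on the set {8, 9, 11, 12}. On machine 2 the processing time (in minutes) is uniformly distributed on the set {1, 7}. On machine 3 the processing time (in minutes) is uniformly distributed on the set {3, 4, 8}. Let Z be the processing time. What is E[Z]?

19/3

E[Z | machine 1] = (8+9+11+12)/4 = 10.
E[Z | machine 2] = (1+7)/2 = 4.
E[Z | machine 3] = (3+4+8)/3 = 5.
E[Z] = (1/3)·(10) + (1/3)·(4) + (1/3)·(5) = 19/3.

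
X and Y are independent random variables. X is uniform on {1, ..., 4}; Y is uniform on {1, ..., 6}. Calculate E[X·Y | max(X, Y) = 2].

8/3

P(max(X, Y) = 2) = 1/8.
Summing XY·P(x,y) over outcomes with max(X, Y) = 2 gives 1/3.
E[X·Y | max(X, Y) = 2] = (1/3) / (1/8) = 8/3.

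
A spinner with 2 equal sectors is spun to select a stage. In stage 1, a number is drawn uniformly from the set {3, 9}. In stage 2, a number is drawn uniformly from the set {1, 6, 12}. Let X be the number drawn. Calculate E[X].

37/6

E[X | stage 1] = (3+9)/2 = 6.
E[X | stage 2] = (1+6+12)/3 = 19/3.
E[X] = (1/2)·(6) + (1/2)·(19/3) = 37/6.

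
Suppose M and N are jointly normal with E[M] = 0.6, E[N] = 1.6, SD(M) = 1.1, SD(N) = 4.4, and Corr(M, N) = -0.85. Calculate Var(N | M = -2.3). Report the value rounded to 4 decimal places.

Var(N | M=x) = (1 − ρ²)·σ_N².
Var(N | M=-2.3) = (4.4)²·(1 − (-0.85)²) = 19.36·0.2775 = 5.3724.

5.3724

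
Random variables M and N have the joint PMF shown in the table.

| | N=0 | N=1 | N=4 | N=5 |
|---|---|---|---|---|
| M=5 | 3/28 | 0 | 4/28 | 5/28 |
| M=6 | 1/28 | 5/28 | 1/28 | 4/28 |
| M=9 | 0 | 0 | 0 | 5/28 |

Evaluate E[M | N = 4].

P(N = 4) = 5/28.
Σ M·P over the event = 5·(4/28) + 6·(1/28) = 13/14.
E[M | N = 4] = (13/14) / (5/28) = 26/5.

26/5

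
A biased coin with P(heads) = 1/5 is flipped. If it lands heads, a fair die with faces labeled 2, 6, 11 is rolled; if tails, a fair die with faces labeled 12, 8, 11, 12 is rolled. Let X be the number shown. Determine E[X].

148/15

E[X | heads] = (2+6+11)/3 = 19/3.
E[X | tails] = (12+8+11+12)/4 = 43/4.
E[X] = (1/5)·(19/3) + (4/5)·(43/4) = 148/15.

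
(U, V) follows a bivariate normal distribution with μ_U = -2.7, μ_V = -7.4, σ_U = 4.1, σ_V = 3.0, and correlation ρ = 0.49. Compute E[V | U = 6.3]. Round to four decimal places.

The regression of V on U has slope ρ·σ_V/σ_U and passes through (μ_U, μ_V).
E[V | U=6.3] = -7.4 + (0.49)·(3.0/4.1)·(6.3 − (-2.7)) = -7.4 + (0.358537)·(9) = -4.1732.

-4.1732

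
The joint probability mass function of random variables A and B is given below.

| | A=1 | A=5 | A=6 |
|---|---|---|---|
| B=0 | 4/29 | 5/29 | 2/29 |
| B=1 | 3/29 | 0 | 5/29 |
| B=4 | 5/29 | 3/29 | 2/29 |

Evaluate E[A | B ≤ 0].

P(B ≤ 0) = 11/29.
Summing A·P(A=x,B=y) over the conditioning event gives 41/29.
E[A | B ≤ 0] = (41/29) / (11/29) = 41/11.

41/11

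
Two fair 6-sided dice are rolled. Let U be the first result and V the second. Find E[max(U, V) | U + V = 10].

17/3

Outcomes with U + V = 10: (4,6), (5,5), (6,4), each with probability 1/36.
E[max(U, V) | U + V = 10] = (6 + 5 + 6) / 3 = 17/3.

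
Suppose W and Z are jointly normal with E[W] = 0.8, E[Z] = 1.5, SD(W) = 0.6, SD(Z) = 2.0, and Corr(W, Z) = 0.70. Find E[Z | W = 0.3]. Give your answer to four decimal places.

For a bivariate normal, E[Z | W=x] = μ_Z + ρ·(σ_Z/σ_W)·(x − μ_W).
E[Z | W=0.3] = 1.5 + (0.70)·(2.0/0.6)·(0.3 − (0.8)) = 1.5 + (2.33333)·(-0.5) = 0.3333.

0.3333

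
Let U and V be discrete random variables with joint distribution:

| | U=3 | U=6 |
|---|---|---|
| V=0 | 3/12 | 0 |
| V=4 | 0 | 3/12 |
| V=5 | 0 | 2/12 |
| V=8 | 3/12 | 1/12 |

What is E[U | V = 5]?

6

P(V = 5) = 1/6.
Summing U·P(U=x,V=y) over the conditioning event gives 1.
E[U | V = 5] = (1) / (1/6) = 6.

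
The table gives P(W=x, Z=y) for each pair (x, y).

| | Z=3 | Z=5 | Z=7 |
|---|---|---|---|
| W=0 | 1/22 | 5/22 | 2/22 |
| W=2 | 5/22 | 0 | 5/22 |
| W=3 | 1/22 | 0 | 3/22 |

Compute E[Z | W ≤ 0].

21/4

P(W ≤ 0) = 4/11.
Σ Z·P over the event = 3·(1/22) + 5·(5/22) + 7·(2/22) = 21/11.
E[Z | W ≤ 0] = (21/11) / (4/11) = 21/4.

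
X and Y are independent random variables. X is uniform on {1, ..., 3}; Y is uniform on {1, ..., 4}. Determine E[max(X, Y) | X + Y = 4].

8/3

Outcomes with X + Y = 4: (1,3), (2,2), (3,1), each with probability 1/12.
E[max(X, Y) | X + Y = 4] = (3 + 2 + 3) / 3 = 8/3.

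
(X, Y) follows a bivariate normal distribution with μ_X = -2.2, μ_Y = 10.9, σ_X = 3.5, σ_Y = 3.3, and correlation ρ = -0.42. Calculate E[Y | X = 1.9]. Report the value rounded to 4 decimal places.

9.2764

The regression of Y on X has slope ρ·σ_Y/σ_X and passes through (μ_X, μ_Y).
E[Y | X=1.9] = 10.9 + (-0.42)·(3.3/3.5)·(1.9 − (-2.2)) = 10.9 + (-0.396)·(4.1) = 9.2764.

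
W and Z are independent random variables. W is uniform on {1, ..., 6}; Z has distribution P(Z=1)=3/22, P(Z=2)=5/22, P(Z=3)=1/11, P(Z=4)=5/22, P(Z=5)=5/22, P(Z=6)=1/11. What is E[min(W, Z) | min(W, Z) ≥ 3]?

P(min(W, Z) ≥ 3) = 14/33.
Summing min(W,Z)·P(x,y) over outcomes with min(W, Z) ≥ 3 gives 5/3.
E[min(W, Z) | min(W, Z) ≥ 3] = (5/3) / (14/33) = 55/14.

55/14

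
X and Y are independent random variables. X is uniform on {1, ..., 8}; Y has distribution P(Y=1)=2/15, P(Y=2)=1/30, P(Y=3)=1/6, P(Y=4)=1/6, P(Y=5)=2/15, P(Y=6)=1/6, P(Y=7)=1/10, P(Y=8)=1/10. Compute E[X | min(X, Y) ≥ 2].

5

P(min(X, Y) ≥ 2) = 91/120.
Summing X·P(x,y) over outcomes with min(X, Y) ≥ 2 gives 91/24.
E[X | min(X, Y) ≥ 2] = (91/24) / (91/120) = 5.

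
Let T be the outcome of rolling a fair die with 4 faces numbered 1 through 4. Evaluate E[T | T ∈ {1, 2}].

P(T ∈ {1, 2}) = 1/2.
Σ over the event: 1·1/4 + 2·1/4 = 3/4.
E[T | T ∈ {1, 2}] = (3/4) / (1/2) = 3/2.

3/2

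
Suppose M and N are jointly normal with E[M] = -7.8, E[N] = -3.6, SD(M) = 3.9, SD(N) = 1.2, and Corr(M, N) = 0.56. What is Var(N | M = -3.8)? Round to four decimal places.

0.9884

The conditional variance in a bivariate normal is σ_N²(1 − ρ²), independent of x.
Var(N | M=-3.8) = (1.2)²·(1 − (0.56)²) = 1.44·0.6864 = 0.9884.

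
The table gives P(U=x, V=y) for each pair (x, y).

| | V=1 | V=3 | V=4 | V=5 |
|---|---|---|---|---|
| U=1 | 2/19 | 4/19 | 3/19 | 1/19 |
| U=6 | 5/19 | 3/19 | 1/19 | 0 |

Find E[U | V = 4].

P(V = 4) = 4/19.
Σ U·P over the event = 1·(3/19) + 6·(1/19) = 9/19.
E[U | V = 4] = (9/19) / (4/19) = 9/4.

9/4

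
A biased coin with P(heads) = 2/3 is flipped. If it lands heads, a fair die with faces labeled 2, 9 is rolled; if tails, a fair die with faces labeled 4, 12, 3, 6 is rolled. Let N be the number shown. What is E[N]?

23/4

E[N | heads] = (2+9)/2 = 11/2.
E[N | tails] = (4+12+3+6)/4 = 25/4.
E[N] = (2/3)·(11/2) + (1/3)·(25/4) = 23/4.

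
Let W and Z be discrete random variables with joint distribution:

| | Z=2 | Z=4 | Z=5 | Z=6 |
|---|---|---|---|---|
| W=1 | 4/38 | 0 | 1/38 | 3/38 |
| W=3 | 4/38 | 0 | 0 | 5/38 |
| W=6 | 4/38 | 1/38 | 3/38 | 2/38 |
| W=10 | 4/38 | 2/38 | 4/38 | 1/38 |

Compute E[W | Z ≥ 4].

P(Z ≥ 4) = 11/19.
Summing W·P(W=x,Z=y) over the conditioning event gives 125/38.
E[W | Z ≥ 4] = (125/38) / (11/19) = 125/22.

125/22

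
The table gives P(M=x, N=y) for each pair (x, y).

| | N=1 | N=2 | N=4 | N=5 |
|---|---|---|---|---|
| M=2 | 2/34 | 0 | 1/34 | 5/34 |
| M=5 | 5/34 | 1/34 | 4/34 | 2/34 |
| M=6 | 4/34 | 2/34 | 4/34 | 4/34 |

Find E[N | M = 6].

22/7

P(M = 6) = 7/17.
Σ N·P over the event = 1·(4/34) + 2·(2/34) + 4·(4/34) + 5·(4/34) = 22/17.
E[N | M = 6] = (22/17) / (7/17) = 22/7.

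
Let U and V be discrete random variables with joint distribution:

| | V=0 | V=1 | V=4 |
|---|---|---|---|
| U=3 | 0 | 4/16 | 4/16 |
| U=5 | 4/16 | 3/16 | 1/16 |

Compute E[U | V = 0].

5

P(V = 0) = 1/4.
Σ U·P over the event = 5·(4/16) = 5/4.
E[U | V = 0] = (5/4) / (1/4) = 5.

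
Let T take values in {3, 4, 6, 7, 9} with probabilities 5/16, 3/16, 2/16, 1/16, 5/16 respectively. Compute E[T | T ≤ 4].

27/8

P(T ≤ 4) = 1/2.
Σ over the event: 3·5/16 + 4·3/16 = 27/16.
E[T | T ≤ 4] = (27/16) / (1/2) = 27/8.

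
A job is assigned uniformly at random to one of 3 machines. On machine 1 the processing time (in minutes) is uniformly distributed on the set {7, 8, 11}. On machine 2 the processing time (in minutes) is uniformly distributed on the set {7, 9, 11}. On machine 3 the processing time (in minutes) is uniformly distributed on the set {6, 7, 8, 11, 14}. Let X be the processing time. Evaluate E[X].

E[X | machine 1] = (7+8+11)/3 = 26/3.
E[X | machine 2] = (7+9+11)/3 = 9.
E[X | machine 3] = (6+7+8+11+14)/5 = 46/5.
E[X] = (1/3)·(26/3) + (1/3)·(9) + (1/3)·(46/5) = 403/45.

403/45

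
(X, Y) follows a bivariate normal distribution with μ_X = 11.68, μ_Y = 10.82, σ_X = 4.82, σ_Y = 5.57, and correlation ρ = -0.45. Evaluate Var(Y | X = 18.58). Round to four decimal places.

24.7424

For a bivariate normal, Var(Y | X=x) = σ_Y²(1 − ρ²).
Var(Y | X=18.58) = (5.57)²·(1 − (-0.45)²) = 31.0249·0.7975 = 24.7424.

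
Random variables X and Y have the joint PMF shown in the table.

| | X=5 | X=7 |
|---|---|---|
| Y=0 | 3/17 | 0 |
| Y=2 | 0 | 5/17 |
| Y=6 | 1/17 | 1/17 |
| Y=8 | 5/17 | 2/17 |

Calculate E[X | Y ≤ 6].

31/5

P(Y ≤ 6) = 10/17.
Summing X·P(X=x,Y=y) over the conditioning event gives 62/17.
E[X | Y ≤ 6] = (62/17) / (10/17) = 31/5.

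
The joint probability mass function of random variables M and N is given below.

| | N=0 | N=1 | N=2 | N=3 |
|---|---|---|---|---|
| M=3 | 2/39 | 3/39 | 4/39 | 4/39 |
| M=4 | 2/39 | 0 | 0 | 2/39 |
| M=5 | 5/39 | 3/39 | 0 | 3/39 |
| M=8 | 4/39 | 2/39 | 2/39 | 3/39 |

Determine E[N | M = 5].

12/11

P(M = 5) = 11/39.
Σ N·P over the event = 0·(5/39) + 1·(3/39) + 3·(3/39) = 4/13.
E[N | M = 5] = (4/13) / (11/39) = 12/11.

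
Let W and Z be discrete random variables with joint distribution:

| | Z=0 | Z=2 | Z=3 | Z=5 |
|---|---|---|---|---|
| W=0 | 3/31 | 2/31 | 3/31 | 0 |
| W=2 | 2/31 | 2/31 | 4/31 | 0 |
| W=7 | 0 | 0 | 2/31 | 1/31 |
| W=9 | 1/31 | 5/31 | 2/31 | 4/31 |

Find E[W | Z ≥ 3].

83/16

P(Z ≥ 3) = 16/31.
Σ W·P over the event = 0·(3/31) + 2·(4/31) + 7·(2/31) + 7·(1/31) + 9·(2/31) + 9·(4/31) = 83/31.
E[W | Z ≥ 3] = (83/31) / (16/31) = 83/16.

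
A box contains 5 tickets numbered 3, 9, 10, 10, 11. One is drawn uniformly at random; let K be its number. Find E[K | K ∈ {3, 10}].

P(K ∈ {3, 10}) = 3/5.
Σ over the event: 3·1/5 + 10·2/5 = 23/5.
E[K | K ∈ {3, 10}] = (23/5) / (3/5) = 23/3.

23/3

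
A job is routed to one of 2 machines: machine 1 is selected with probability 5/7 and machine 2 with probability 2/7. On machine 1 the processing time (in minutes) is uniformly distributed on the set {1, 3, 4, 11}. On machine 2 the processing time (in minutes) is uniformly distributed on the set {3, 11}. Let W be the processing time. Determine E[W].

151/28

E[W | machine 1] = (1+3+4+11)/4 = 19/4.
E[W | machine 2] = (3+11)/2 = 7.
E[W] = (5/7)·(19/4) + (2/7)·(7) = 151/28.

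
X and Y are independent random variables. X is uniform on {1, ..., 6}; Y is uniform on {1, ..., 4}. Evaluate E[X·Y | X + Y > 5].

P(X + Y > 5) = 7/12.
Summing XY·P(x,y) over outcomes with X + Y > 5 gives 175/24.
E[X·Y | X + Y > 5] = (175/24) / (7/12) = 25/2.

25/2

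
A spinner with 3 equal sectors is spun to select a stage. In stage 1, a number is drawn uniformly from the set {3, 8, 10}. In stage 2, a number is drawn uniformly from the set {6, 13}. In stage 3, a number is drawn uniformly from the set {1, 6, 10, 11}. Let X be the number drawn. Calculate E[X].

47/6

E[X | stage 1] = (3+8+10)/3 = 7.
E[X | stage 2] = (6+13)/2 = 19/2.
E[X | stage 3] = (1+6+10+11)/4 = 7.
By the law of total expectation,
E[X] = (1/3)·(7) + (1/3)·(19/2) + (1/3)·(7) = 47/6.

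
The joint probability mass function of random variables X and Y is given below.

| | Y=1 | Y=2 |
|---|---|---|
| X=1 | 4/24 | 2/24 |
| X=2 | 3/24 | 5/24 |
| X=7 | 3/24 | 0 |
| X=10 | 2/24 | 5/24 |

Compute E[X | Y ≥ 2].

31/6

P(Y ≥ 2) = 1/2.
Σ X·P over the event = 1·(2/24) + 2·(5/24) + 10·(5/24) = 31/12.
E[X | Y ≥ 2] = (31/12) / (1/2) = 31/6.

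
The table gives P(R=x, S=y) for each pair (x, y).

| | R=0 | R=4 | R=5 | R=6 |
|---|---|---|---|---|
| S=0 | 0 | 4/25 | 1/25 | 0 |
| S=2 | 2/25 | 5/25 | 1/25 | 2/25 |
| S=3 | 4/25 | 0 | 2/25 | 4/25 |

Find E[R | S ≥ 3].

P(S ≥ 3) = 2/5.
Σ R·P over the event = 0·(4/25) + 5·(2/25) + 6·(4/25) = 34/25.
E[R | S ≥ 3] = (34/25) / (2/5) = 17/5.

17/5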